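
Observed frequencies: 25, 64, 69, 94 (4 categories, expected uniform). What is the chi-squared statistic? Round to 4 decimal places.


chi2 = sum((O-E)^2/E), E = total/4
total = 252, E = 252/4 = 63
(25 - 63)^2 / 63 = 1444 / 63 = 1444/63 ≈ 22.920635
(64 - 63)^2 / 63 = 1 / 63 = 1/63 ≈ 0.015873
(69 - 63)^2 / 63 = 36 / 63 = 4/7 ≈ 0.571429
(94 - 63)^2 / 63 = 961 / 63 = 961/63 ≈ 15.253968
chi2 = 814/21 ≈ 38.761905

38.7619


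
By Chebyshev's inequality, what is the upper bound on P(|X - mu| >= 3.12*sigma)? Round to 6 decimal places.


P <= 1/k^2
k^2 = 3.12^2 = 9.7344
1/k^2 = 1 / 9.7344 = 625/6084 ≈ 0.10272847

0.102728


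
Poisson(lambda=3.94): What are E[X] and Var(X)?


E[X] = Var(X) = lambda = 3.94

3.94, 3.94


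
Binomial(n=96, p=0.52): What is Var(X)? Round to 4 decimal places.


Var = n*p*(1-p) = 96 * 0.52 * 0.48 = 23.9616

23.9616


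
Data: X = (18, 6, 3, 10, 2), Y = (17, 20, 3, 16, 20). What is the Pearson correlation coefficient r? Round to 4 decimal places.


r = sum((xi-xbar)(yi-ybar)) / sqrt(sum((xi-xbar)^2) * sum((yi-ybar)^2))
n = 5, xbar = 39/5 = 7.8, ybar = 76/5 = 15.2
Sxy = sum((xi-xbar)(yi-ybar)) = 42.2
Sxx = sum((xi-xbar)^2) = 168.8
Syy = sum((yi-ybar)^2) = 198.8
sqrt(Sxx*Syy) ≈ 183.186899
r = Sxy / sqrt(Sxx*Syy) = 42.2 / 183.186899 ≈ 0.230366

0.2304


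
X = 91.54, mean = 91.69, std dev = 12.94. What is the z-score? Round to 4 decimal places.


z = (X - mu) / sigma
X - mu = 91.54 - 91.69 = -0.15
z = -0.15 / 12.94 = -15/1294 ≈ -0.011592

-0.0116


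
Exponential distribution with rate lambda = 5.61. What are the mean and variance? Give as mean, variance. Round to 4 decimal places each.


mean = 1/lam, var = 1/lam^2
mean = 1 / 5.61 = 100/561 ≈ 0.178253
lam^2 = 5.61^2 = 31.4721
var = 1 / 31.4721 ≈ 0.031774

0.1783, 0.0318


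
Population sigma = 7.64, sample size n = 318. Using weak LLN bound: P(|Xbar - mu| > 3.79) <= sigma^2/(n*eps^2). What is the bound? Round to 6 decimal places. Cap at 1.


bound = min(1, sigma^2/(n*eps^2))
sigma^2 = 7.64^2 = 58.3696
n*eps^2 = 318 * 3.79^2 = 318 * 14.3641 = 4567.7838
sigma^2/(n*eps^2) = 58.3696 / 4567.7838 ≈ 0.01277854

0.012779


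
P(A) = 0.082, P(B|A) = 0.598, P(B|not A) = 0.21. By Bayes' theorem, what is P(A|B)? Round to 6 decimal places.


P(A|B) = P(B|A)*P(A) / P(B), P(B) = P(B|A)*P(A) + P(B|not A)*P(not A)
P(B|A)*P(A) = 0.598 * 0.082 = 0.049036
P(B|not A)*P(not A) = 0.21 * 0.918 = 0.19278
P(B) = 0.049036 + 0.19278 = 0.241816
P(A|B) = 0.049036 / 0.241816 ≈ 0.20278228

0.202782


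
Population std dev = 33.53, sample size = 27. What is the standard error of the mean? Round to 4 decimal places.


SE = sigma / sqrt(n)
sqrt(27) ≈ 5.196152
SE = 33.53 / 5.196152 ≈ 6.452852

6.4529


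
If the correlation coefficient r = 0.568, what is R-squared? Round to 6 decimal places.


R^2 = r^2 = (0.568)^2 = 0.322624

0.322624


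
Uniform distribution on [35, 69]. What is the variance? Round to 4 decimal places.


Var = (b-a)^2 / 12
(b-a)^2 = (69 - 35)^2 = 1156
Var = 1156/12 ≈ 96.333333

96.3333


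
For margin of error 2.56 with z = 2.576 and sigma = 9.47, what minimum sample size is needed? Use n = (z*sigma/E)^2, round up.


z*sigma/E = 2.576 * 9.47 / 2.56 ≈ 9.529188
(z*sigma/E)^2 ≈ 90.805414
round up: n = 91

91


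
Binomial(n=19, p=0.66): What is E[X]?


E[X] = n*p = 19 * 0.66 = 12.54

12.54


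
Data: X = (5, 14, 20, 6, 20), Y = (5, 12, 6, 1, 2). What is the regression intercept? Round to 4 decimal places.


a = ybar - b*xbar, where b = sum((xi-xbar)(yi-ybar)) / sum((xi-xbar)^2)
n = 5, xbar = 65/5 = 13, ybar = 26/5 = 5.2
Sxy = sum((xi-xbar)(yi-ybar)) = 21
Sxx = sum((xi-xbar)^2) = 212
b = Sxy / Sxx = 21/212 ≈ 0.099057
a = 5.2 - 0.099057 * 13 = 4147/1060 ≈ 3.912264

3.9123


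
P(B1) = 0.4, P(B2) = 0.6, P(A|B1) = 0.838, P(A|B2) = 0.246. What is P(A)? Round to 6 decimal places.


P(A) = P(A|B1)*P(B1) + P(A|B2)*P(B2)
P(A|B1)*P(B1) = 0.838 * 0.4 = 0.3352
P(A|B2)*P(B2) = 0.246 * 0.6 = 0.1476
P(A) = 0.3352 + 0.1476 = 0.4828

0.482800


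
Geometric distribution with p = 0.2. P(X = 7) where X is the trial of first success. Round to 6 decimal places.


P = (1-p)^(k-1) * p
(1-p)^(k-1) = 0.8^6 = 0.262144
P = 0.262144 * 0.2 = 0.0524288

0.052429


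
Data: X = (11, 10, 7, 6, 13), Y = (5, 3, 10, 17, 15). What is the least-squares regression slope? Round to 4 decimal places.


b = sum((xi-xbar)(yi-ybar)) / sum((xi-xbar)^2)
n = 5, xbar = 47/5 = 9.4, ybar = 50/5 = 10
Sxy = sum((xi-xbar)(yi-ybar)) = -18
Sxx = sum((xi-xbar)^2) = 33.2
b = Sxy / Sxx = -45/83 ≈ -0.542169

-0.5422


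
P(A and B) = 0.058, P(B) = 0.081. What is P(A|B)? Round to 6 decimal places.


P(A|B) = P(A and B) / P(B) = 0.058 / 0.081 = 58/81 ≈ 0.71604938

0.716049


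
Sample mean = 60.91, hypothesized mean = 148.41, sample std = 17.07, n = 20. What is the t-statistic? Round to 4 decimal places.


t = (xbar - mu0) / (s/sqrt(n))
xbar - mu0 = 60.91 - 148.41 = -87.5
sqrt(20) ≈ 4.47213595
s/sqrt(n) = 17.07 / 4.47213595 ≈ 3.81696804
t = -87.5 / 3.81696804 ≈ -22.923954

-22.9240


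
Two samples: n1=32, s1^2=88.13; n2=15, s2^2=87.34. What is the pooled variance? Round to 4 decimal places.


sp^2 = ((n1-1)*s1^2 + (n2-1)*s2^2)/(n1+n2-2)
(n1-1)*s1^2 = 31 * 88.13 = 2732.03
(n2-1)*s2^2 = 14 * 87.34 = 1222.76
numerator = 2732.03 + 1222.76 = 3954.79
n1+n2-2 = 45
sp^2 = 3954.79 / 45 = 395479/4500 ≈ 87.884222

87.8842


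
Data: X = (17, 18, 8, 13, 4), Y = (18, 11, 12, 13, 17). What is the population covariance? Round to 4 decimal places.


Cov = (1/n)*sum((xi-xbar)(yi-ybar))
n = 5, xbar = 60/5 = 12, ybar = 71/5 = 14.2
sum((xi-xbar)(yi-ybar)) = -15
Cov = -15 / 5 = -3

-3.0000


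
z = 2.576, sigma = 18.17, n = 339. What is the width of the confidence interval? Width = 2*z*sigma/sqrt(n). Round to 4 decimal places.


width = 2*z*sigma/sqrt(n)
2*z*sigma = 2 * 2.576 * 18.17 = 93.61184
sqrt(339) ≈ 18.411953
width = 93.61184 / 18.411953 ≈ 5.084297

5.0843


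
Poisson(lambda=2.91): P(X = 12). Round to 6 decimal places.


P = e^(-lam) * lam^k / k!
e^(-2.91) ≈ 0.05447573
lam^k = 2.91^12 ≈ 368736.278170
k! = 12! = 479001600
P = 0.05447573 * 368736.278170 / 479001600 ≈ 0.000042

0.000042


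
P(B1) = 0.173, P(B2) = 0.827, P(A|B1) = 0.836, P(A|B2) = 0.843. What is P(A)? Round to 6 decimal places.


P(A) = P(A|B1)*P(B1) + P(A|B2)*P(B2)
P(A|B1)*P(B1) = 0.836 * 0.173 = 0.144628
P(A|B2)*P(B2) = 0.843 * 0.827 = 0.697161
P(A) = 0.144628 + 0.697161 = 0.841789

0.841789


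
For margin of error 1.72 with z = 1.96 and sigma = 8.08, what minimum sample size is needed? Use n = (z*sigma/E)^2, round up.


z*sigma/E = 1.96 * 8.08 / 1.72 = 9898/1075 ≈ 9.207442
(z*sigma/E)^2 ≈ 84.776986
round up: n = 85

85


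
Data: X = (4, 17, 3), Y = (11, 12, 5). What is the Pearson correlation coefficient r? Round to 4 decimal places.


r = sum((xi-xbar)(yi-ybar)) / sqrt(sum((xi-xbar)^2) * sum((yi-ybar)^2))
n = 3, xbar = 24/3 = 8, ybar = 28/3 ≈ 9.333333
Sxy = sum((xi-xbar)(yi-ybar)) = 39
Sxx = sum((xi-xbar)^2) = 122
Syy = sum((yi-ybar)^2) = 86/3 ≈ 28.666667
sqrt(Sxx*Syy) ≈ 59.138256
r = Sxy / sqrt(Sxx*Syy) = 39 / 59.138256 ≈ 0.659472

0.6595


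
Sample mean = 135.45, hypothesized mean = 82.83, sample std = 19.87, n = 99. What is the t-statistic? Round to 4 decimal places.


t = (xbar - mu0) / (s/sqrt(n))
xbar - mu0 = 135.45 - 82.83 = 52.62
sqrt(99) ≈ 9.94987437
s/sqrt(n) = 19.87 / 9.94987437 ≈ 1.99701014
t = 52.62 / 1.99701014 ≈ 26.349391

26.3494


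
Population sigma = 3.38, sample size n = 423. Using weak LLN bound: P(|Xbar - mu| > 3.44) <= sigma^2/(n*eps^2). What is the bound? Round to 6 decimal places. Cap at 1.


bound = min(1, sigma^2/(n*eps^2))
sigma^2 = 3.38^2 = 11.4244
n*eps^2 = 423 * 3.44^2 = 423 * 11.8336 = 5005.6128
sigma^2/(n*eps^2) = 11.4244 / 5005.6128 ≈ 0.00228232

0.002282


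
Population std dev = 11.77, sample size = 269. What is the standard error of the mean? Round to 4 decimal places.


SE = sigma / sqrt(n)
sqrt(269) ≈ 16.401219
SE = 11.77 / 16.401219 ≈ 0.717630

0.7176


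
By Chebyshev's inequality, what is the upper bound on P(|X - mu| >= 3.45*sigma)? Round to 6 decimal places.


P <= 1/k^2
k^2 = 3.45^2 = 11.9025
1/k^2 = 1 / 11.9025 = 400/4761 ≈ 0.08401596

0.084016


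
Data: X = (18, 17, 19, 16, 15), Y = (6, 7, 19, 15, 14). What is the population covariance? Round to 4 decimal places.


Cov = (1/n)*sum((xi-xbar)(yi-ybar))
n = 5, xbar = 85/5 = 17, ybar = 61/5 = 12.2
sum((xi-xbar)(yi-ybar)) = 1
Cov = 1 / 5 = 0.2

0.2000


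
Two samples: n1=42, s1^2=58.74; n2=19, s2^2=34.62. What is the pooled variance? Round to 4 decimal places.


sp^2 = ((n1-1)*s1^2 + (n2-1)*s2^2)/(n1+n2-2)
(n1-1)*s1^2 = 41 * 58.74 = 2408.34
(n2-1)*s2^2 = 18 * 34.62 = 623.16
numerator = 2408.34 + 623.16 = 3031.5
n1+n2-2 = 59
sp^2 = 3031.5 / 59 = 6063/118 ≈ 51.381356

51.3814


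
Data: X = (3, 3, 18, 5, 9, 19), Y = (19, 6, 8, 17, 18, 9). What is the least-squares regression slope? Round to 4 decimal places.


b = sum((xi-xbar)(yi-ybar)) / sum((xi-xbar)^2)
n = 6, xbar = 57/6 = 9.5, ybar = 77/6 ≈ 12.833333
Sxy = sum((xi-xbar)(yi-ybar)) = -94.5
Sxx = sum((xi-xbar)^2) = 267.5
b = Sxy / Sxx = -189/535 ≈ -0.353271

-0.3533


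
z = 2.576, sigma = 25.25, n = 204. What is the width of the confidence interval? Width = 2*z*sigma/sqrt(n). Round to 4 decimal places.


width = 2*z*sigma/sqrt(n)
2*z*sigma = 2 * 2.576 * 25.25 = 130.088
sqrt(204) ≈ 14.282857
width = 130.088 / 14.282857 ≈ 9.107982

9.1080


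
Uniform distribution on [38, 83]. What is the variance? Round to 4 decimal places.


Var = (b-a)^2 / 12
(b-a)^2 = (83 - 38)^2 = 2025
Var = 2025/12 = 168.75

168.7500


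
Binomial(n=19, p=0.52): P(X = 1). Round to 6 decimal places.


P = C(n,k) * p^k * (1-p)^(n-k)
C(19,1) = 19
p^k = 0.52^1 = 0.52
(1-p)^(n-k) = 0.48^18 ≈ 0.000001829542
P = 19 * 0.52 * 0.000001829542 ≈ 0.000018

0.000018


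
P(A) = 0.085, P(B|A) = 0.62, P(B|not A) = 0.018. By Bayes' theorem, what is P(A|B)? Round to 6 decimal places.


P(A|B) = P(B|A)*P(A) / P(B), P(B) = P(B|A)*P(A) + P(B|not A)*P(not A)
P(B|A)*P(A) = 0.62 * 0.085 = 0.0527
P(B|not A)*P(not A) = 0.018 * 0.915 = 0.01647
P(B) = 0.0527 + 0.01647 = 0.06917
P(A|B) = 0.0527 / 0.06917 = 5270/6917 ≈ 0.76189099

0.761891


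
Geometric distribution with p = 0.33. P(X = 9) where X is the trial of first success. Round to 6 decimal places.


P = (1-p)^(k-1) * p
(1-p)^(k-1) = 0.67^8 ≈ 0.04060677
P = 0.04060677 * 0.33 ≈ 0.01340023

0.013400


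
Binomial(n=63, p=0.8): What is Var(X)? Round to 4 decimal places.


Var = n*p*(1-p) = 63 * 0.8 * 0.2 = 10.08

10.0800


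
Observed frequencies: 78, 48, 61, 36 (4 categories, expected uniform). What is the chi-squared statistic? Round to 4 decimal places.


chi2 = sum((O-E)^2/E), E = total/4
total = 223, E = 223/4 = 55.75
(78 - 55.75)^2 / 55.75 = 495.0625 / 55.75 = 7921/892 ≈ 8.880045
(48 - 55.75)^2 / 55.75 = 60.0625 / 55.75 = 961/892 ≈ 1.077354
(61 - 55.75)^2 / 55.75 = 27.5625 / 55.75 = 441/892 ≈ 0.494395
(36 - 55.75)^2 / 55.75 = 390.0625 / 55.75 = 6241/892 ≈ 6.996637
chi2 = 3891/223 ≈ 17.448430

17.4484


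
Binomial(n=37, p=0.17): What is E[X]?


E[X] = n*p = 37 * 0.17 = 6.29

6.29


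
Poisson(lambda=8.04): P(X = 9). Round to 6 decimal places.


P = e^(-lam) * lam^k / k!
e^(-8.04) ≈ 0.0003223090
lam^k = 8.04^9 ≈ 140379741.624015
k! = 9! = 362880
P = 0.0003223090 * 140379741.624015 / 362880 ≈ 0.124685

0.124685


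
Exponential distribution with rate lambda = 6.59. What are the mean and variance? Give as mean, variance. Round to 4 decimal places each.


mean = 1/lam, var = 1/lam^2
mean = 1 / 6.59 = 100/659 ≈ 0.151745
lam^2 = 6.59^2 = 43.4281
var = 1 / 43.4281 ≈ 0.023027

0.1517, 0.0230


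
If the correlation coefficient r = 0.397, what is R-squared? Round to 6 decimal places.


R^2 = r^2 = (0.397)^2 = 0.157609

0.157609


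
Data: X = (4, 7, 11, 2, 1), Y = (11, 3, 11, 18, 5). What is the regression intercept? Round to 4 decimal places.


a = ybar - b*xbar, where b = sum((xi-xbar)(yi-ybar)) / sum((xi-xbar)^2)
n = 5, xbar = 25/5 = 5, ybar = 48/5 = 9.6
Sxy = sum((xi-xbar)(yi-ybar)) = -13
Sxx = sum((xi-xbar)^2) = 66
b = Sxy / Sxx = -13/66 ≈ -0.196970
a = 9.6 - (-0.196970) * 5 = 3493/330 ≈ 10.584848

10.5848


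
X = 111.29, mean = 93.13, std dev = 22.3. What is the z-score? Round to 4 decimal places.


z = (X - mu) / sigma
X - mu = 111.29 - 93.13 = 18.16
z = 18.16 / 22.3 = 908/1115 ≈ 0.814350

0.8143


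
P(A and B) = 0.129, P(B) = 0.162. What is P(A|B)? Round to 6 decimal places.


P(A|B) = P(A and B) / P(B) = 0.129 / 0.162 = 43/54 ≈ 0.79629630

0.796296


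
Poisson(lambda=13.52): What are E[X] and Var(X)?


E[X] = Var(X) = lambda = 13.52

13.52, 13.52


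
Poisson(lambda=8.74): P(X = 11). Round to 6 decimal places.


P = e^(-lam) * lam^k / k!
e^(-8.74) ≈ 0.0001600539
lam^k = 8.74^11 ≈ 22731377741.853230
k! = 11! = 39916800
P = 0.0001600539 * 22731377741.853230 / 39916800 ≈ 0.091146

0.091146


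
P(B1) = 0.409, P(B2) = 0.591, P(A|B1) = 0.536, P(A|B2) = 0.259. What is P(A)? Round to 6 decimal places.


P(A) = P(A|B1)*P(B1) + P(A|B2)*P(B2)
P(A|B1)*P(B1) = 0.536 * 0.409 = 0.219224
P(A|B2)*P(B2) = 0.259 * 0.591 = 0.153069
P(A) = 0.219224 + 0.153069 = 0.372293

0.372293


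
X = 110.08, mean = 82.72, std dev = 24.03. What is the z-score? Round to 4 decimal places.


z = (X - mu) / sigma
X - mu = 110.08 - 82.72 = 27.36
z = 27.36 / 24.03 = 304/267 ≈ 1.138577

1.1386


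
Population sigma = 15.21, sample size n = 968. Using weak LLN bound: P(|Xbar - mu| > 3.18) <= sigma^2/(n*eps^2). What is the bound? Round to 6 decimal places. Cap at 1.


bound = min(1, sigma^2/(n*eps^2))
sigma^2 = 15.21^2 = 231.3441
n*eps^2 = 968 * 3.18^2 = 968 * 10.1124 = 9788.8032
sigma^2/(n*eps^2) = 231.3441 / 9788.8032 ≈ 0.02363354

0.023634


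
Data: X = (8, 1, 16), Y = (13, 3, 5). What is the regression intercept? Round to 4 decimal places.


a = ybar - b*xbar, where b = sum((xi-xbar)(yi-ybar)) / sum((xi-xbar)^2)
n = 3, xbar = 25/3 ≈ 8.333333, ybar = 21/3 = 7
Sxy = sum((xi-xbar)(yi-ybar)) = 12
Sxx = sum((xi-xbar)^2) = 338/3 ≈ 112.666667
b = Sxy / Sxx = 18/169 ≈ 0.106509
a = 7 - 0.106509 * 8.333333 = 1033/169 ≈ 6.112426

6.1124


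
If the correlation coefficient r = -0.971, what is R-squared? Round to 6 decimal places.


R^2 = r^2 = (-0.971)^2 = 0.942841

0.942841


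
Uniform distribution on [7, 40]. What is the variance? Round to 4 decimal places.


Var = (b-a)^2 / 12
(b-a)^2 = (40 - 7)^2 = 1089
Var = 1089/12 = 90.75

90.7500


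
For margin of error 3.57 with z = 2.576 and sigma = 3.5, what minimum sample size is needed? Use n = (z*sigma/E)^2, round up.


z*sigma/E = 2.576 * 3.5 / 3.57 = 644/255 ≈ 2.525490
(z*sigma/E)^2 ≈ 6.378101
round up: n = 7

7


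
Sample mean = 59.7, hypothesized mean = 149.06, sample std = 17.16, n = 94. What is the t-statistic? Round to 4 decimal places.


t = (xbar - mu0) / (s/sqrt(n))
xbar - mu0 = 59.7 - 149.06 = -89.36
sqrt(94) ≈ 9.69535971
s/sqrt(n) = 17.16 / 9.69535971 ≈ 1.76991886
t = -89.36 / 1.76991886 ≈ -50.488190

-50.4882


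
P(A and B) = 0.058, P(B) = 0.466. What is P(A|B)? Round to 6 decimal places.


P(A|B) = P(A and B) / P(B) = 0.058 / 0.466 = 29/233 ≈ 0.12446352

0.124464


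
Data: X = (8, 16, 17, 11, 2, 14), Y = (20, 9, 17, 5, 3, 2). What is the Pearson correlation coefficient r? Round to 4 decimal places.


r = sum((xi-xbar)(yi-ybar)) / sqrt(sum((xi-xbar)^2) * sum((yi-ybar)^2))
n = 6, xbar = 68/6 = 34/3 ≈ 11.333333, ybar = 56/6 = 28/3 ≈ 9.333333
Sxy = sum((xi-xbar)(yi-ybar)) = 142/3 ≈ 47.333333
Sxx = sum((xi-xbar)^2) = 478/3 ≈ 159.333333
Syy = sum((yi-ybar)^2) = 856/3 ≈ 285.333333
sqrt(Sxx*Syy) ≈ 213.220804
r = Sxy / sqrt(Sxx*Syy) = 47.333333 / 213.220804 ≈ 0.221992

0.2220


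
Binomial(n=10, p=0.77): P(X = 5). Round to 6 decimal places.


P = C(n,k) * p^k * (1-p)^(n-k)
C(10,5) = 252
p^k = 0.77^5 ≈ 0.2706784
(1-p)^(n-k) = 0.23^5 = 0.0006436343
P = 252 * 0.2706784 * 0.0006436343 ≈ 0.043903

0.043903


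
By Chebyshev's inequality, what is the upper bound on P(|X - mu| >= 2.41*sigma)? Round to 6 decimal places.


P <= 1/k^2
k^2 = 2.41^2 = 5.8081
1/k^2 = 1 / 5.8081 ≈ 0.17217334

0.172173


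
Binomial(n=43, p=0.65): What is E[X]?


E[X] = n*p = 43 * 0.65 = 27.95

27.95


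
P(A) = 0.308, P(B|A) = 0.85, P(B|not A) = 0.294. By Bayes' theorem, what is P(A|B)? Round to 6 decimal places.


P(A|B) = P(B|A)*P(A) / P(B), P(B) = P(B|A)*P(A) + P(B|not A)*P(not A)
P(B|A)*P(A) = 0.85 * 0.308 = 0.2618
P(B|not A)*P(not A) = 0.294 * 0.692 = 0.203448
P(B) = 0.2618 + 0.203448 = 0.465248
P(A|B) = 0.2618 / 0.465248 = 4675/8308 ≈ 0.56271064

0.562711


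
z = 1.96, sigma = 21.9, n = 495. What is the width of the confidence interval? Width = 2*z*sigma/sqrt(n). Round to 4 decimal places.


width = 2*z*sigma/sqrt(n)
2*z*sigma = 2 * 1.96 * 21.9 = 85.848
sqrt(495) ≈ 22.248595
width = 85.848 / 22.248595 ≈ 3.858581

3.8586


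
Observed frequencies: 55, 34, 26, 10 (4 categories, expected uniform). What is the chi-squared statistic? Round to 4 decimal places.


chi2 = sum((O-E)^2/E), E = total/4
total = 125, E = 125/4 = 31.25
(55 - 31.25)^2 / 31.25 = 564.0625 / 31.25 = 18.05
(34 - 31.25)^2 / 31.25 = 7.5625 / 31.25 = 0.242
(26 - 31.25)^2 / 31.25 = 27.5625 / 31.25 = 0.882
(10 - 31.25)^2 / 31.25 = 451.5625 / 31.25 = 14.45
chi2 = 33.624

33.6240


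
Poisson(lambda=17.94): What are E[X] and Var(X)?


E[X] = Var(X) = lambda = 17.94

17.94, 17.94


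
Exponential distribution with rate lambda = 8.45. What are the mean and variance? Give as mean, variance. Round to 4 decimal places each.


mean = 1/lam, var = 1/lam^2
mean = 1 / 8.45 = 20/169 ≈ 0.118343
lam^2 = 8.45^2 = 71.4025
var = 1 / 71.4025 ≈ 0.014005

0.1183, 0.0140


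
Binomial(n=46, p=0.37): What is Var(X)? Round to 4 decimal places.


Var = n*p*(1-p) = 46 * 0.37 * 0.63 = 10.7226

10.7226


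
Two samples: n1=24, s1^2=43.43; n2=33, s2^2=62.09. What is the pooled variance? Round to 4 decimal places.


sp^2 = ((n1-1)*s1^2 + (n2-1)*s2^2)/(n1+n2-2)
(n1-1)*s1^2 = 23 * 43.43 = 998.89
(n2-1)*s2^2 = 32 * 62.09 = 1986.88
numerator = 998.89 + 1986.88 = 2985.77
n1+n2-2 = 55
sp^2 = 2985.77 / 55 = 298577/5500 ≈ 54.286727

54.2867


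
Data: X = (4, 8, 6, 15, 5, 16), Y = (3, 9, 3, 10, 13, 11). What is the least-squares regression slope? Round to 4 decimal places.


b = sum((xi-xbar)(yi-ybar)) / sum((xi-xbar)^2)
n = 6, xbar = 54/6 = 9, ybar = 49/6 ≈ 8.166667
Sxy = sum((xi-xbar)(yi-ybar)) = 52
Sxx = sum((xi-xbar)^2) = 136
b = Sxy / Sxx = 13/34 ≈ 0.382353

0.3824


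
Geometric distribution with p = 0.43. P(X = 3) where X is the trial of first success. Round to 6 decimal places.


P = (1-p)^(k-1) * p
(1-p)^(k-1) = 0.57^2 = 0.3249
P = 0.3249 * 0.43 = 0.139707

0.139707


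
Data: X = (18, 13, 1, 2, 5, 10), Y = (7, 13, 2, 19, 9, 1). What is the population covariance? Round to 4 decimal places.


Cov = (1/n)*sum((xi-xbar)(yi-ybar))
n = 6, xbar = 49/6 ≈ 8.166667, ybar = 51/6 = 8.5
sum((xi-xbar)(yi-ybar)) = -26.5
Cov = -26.5 / 6 = -53/12 ≈ -4.416667

-4.4167


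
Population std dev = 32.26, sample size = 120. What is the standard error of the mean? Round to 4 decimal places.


SE = sigma / sqrt(n)
sqrt(120) ≈ 10.954451
SE = 32.26 / 10.954451 ≈ 2.944922

2.9449


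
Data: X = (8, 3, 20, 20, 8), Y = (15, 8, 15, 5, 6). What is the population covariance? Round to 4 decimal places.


Cov = (1/n)*sum((xi-xbar)(yi-ybar))
n = 5, xbar = 59/5 = 11.8, ybar = 49/5 = 9.8
sum((xi-xbar)(yi-ybar)) = 13.8
Cov = 13.8 / 5 = 2.76

2.7600


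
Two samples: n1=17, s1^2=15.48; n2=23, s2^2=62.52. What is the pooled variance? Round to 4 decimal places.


sp^2 = ((n1-1)*s1^2 + (n2-1)*s2^2)/(n1+n2-2)
(n1-1)*s1^2 = 16 * 15.48 = 247.68
(n2-1)*s2^2 = 22 * 62.52 = 1375.44
numerator = 247.68 + 1375.44 = 1623.12
n1+n2-2 = 38
sp^2 = 1623.12 / 38 = 20289/475 ≈ 42.713684

42.7137


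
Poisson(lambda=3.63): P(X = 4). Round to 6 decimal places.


P = e^(-lam) * lam^k / k!
e^(-3.63) ≈ 0.02651618
lam^k = 3.63^4 ≈ 173.630694
k! = 4! = 24
P = 0.02651618 * 173.630694 / 24 ≈ 0.191834

0.191834


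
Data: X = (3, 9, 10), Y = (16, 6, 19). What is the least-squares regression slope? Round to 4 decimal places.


b = sum((xi-xbar)(yi-ybar)) / sum((xi-xbar)^2)
n = 3, xbar = 22/3 ≈ 7.333333, ybar = 41/3 ≈ 13.666667
Sxy = sum((xi-xbar)(yi-ybar)) = -26/3 ≈ -8.666667
Sxx = sum((xi-xbar)^2) = 86/3 ≈ 28.666667
b = Sxy / Sxx = -13/43 ≈ -0.302326

-0.3023


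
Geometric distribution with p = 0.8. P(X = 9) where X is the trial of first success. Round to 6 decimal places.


P = (1-p)^(k-1) * p
(1-p)^(k-1) = 0.2^8 = 0.00000256
P = 0.00000256 * 0.8 = 0.000002048

0.000002


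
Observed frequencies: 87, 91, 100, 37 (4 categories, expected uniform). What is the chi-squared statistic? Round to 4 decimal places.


chi2 = sum((O-E)^2/E), E = total/4
total = 315, E = 315/4 = 78.75
(87 - 78.75)^2 / 78.75 = 68.0625 / 78.75 = 121/140 ≈ 0.864286
(91 - 78.75)^2 / 78.75 = 150.0625 / 78.75 = 343/180 ≈ 1.905556
(100 - 78.75)^2 / 78.75 = 451.5625 / 78.75 = 1445/252 ≈ 5.734127
(37 - 78.75)^2 / 78.75 = 1743.0625 / 78.75 = 27889/1260 ≈ 22.134127
chi2 = 3217/105 ≈ 30.638095

30.6381


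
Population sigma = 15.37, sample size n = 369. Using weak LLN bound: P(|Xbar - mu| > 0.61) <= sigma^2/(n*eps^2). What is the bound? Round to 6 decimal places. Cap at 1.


bound = min(1, sigma^2/(n*eps^2))
sigma^2 = 15.37^2 = 236.2369
n*eps^2 = 369 * 0.61^2 = 369 * 0.3721 = 137.3049
sigma^2/(n*eps^2) = 236.2369 / 137.3049 ≈ 1.72052782
this exceeds 1, so the bound is capped at 1

1.000000


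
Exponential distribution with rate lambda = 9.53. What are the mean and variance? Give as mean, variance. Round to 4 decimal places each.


mean = 1/lam, var = 1/lam^2
mean = 1 / 9.53 = 100/953 ≈ 0.104932
lam^2 = 9.53^2 = 90.8209
var = 1 / 90.8209 ≈ 0.011011

0.1049, 0.0110


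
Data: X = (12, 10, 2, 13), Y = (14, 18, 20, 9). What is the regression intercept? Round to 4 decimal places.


a = ybar - b*xbar, where b = sum((xi-xbar)(yi-ybar)) / sum((xi-xbar)^2)
n = 4, xbar = 37/4 = 9.25, ybar = 61/4 = 15.25
Sxy = sum((xi-xbar)(yi-ybar)) = -59.25
Sxx = sum((xi-xbar)^2) = 74.75
b = Sxy / Sxx = -237/299 ≈ -0.792642
a = 15.25 - (-0.792642) * 9.25 = 6752/299 ≈ 22.581940

22.5819


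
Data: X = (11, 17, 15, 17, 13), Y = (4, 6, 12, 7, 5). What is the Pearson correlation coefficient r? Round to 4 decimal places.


r = sum((xi-xbar)(yi-ybar)) / sqrt(sum((xi-xbar)^2) * sum((yi-ybar)^2))
n = 5, xbar = 73/5 = 14.6, ybar = 34/5 = 6.8
Sxy = sum((xi-xbar)(yi-ybar)) = 13.6
Sxx = sum((xi-xbar)^2) = 27.2
Syy = sum((yi-ybar)^2) = 38.8
sqrt(Sxx*Syy) ≈ 32.486305
r = Sxy / sqrt(Sxx*Syy) = 13.6 / 32.486305 ≈ 0.418638

0.4186


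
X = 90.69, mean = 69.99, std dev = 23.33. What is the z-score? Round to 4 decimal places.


z = (X - mu) / sigma
X - mu = 90.69 - 69.99 = 20.7
z = 20.7 / 23.33 = 2070/2333 ≈ 0.887270

0.8873


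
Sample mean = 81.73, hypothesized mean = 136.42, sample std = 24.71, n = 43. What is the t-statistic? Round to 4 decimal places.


t = (xbar - mu0) / (s/sqrt(n))
xbar - mu0 = 81.73 - 136.42 = -54.69
sqrt(43) ≈ 6.55743852
s/sqrt(n) = 24.71 / 6.55743852 ≈ 3.76823967
t = -54.69 / 3.76823967 ≈ -14.513408

-14.5134


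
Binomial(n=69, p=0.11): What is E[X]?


E[X] = n*p = 69 * 0.11 = 7.59

7.59


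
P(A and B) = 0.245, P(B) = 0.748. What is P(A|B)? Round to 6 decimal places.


P(A|B) = P(A and B) / P(B) = 0.245 / 0.748 = 245/748 ≈ 0.32754011

0.327540


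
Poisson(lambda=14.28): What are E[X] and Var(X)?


E[X] = Var(X) = lambda = 14.28

14.28, 14.28


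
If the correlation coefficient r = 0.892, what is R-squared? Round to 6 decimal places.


R^2 = r^2 = (0.892)^2 = 0.795664

0.795664


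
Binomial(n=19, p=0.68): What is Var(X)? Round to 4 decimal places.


Var = n*p*(1-p) = 19 * 0.68 * 0.32 = 4.1344

4.1344


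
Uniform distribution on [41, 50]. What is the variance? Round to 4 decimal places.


Var = (b-a)^2 / 12
(b-a)^2 = (50 - 41)^2 = 81
Var = 81/12 = 6.75

6.7500


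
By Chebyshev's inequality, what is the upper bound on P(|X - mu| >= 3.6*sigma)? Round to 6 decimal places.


P <= 1/k^2
k^2 = 3.6^2 = 12.96
1/k^2 = 1 / 12.96 = 25/324 ≈ 0.07716049

0.077160


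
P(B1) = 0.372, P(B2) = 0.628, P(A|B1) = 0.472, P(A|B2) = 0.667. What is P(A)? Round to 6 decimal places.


P(A) = P(A|B1)*P(B1) + P(A|B2)*P(B2)
P(A|B1)*P(B1) = 0.472 * 0.372 = 0.175584
P(A|B2)*P(B2) = 0.667 * 0.628 = 0.418876
P(A) = 0.175584 + 0.418876 = 0.59446

0.594460


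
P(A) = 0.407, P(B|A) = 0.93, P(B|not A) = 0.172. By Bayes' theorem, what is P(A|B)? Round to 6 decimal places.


P(A|B) = P(B|A)*P(A) / P(B), P(B) = P(B|A)*P(A) + P(B|not A)*P(not A)
P(B|A)*P(A) = 0.93 * 0.407 = 0.37851
P(B|not A)*P(not A) = 0.172 * 0.593 = 0.101996
P(B) = 0.37851 + 0.101996 = 0.480506
P(A|B) = 0.37851 / 0.480506 ≈ 0.78773210

0.787732


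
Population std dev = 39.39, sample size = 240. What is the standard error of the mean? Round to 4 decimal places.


SE = sigma / sqrt(n)
sqrt(240) ≈ 15.491933
SE = 39.39 / 15.491933 ≈ 2.542614

2.5426


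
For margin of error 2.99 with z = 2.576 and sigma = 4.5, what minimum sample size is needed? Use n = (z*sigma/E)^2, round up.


z*sigma/E = 2.576 * 4.5 / 2.99 = 252/65 ≈ 3.876923
(z*sigma/E)^2 = 63504/4225 ≈ 15.030533
round up: n = 16

16


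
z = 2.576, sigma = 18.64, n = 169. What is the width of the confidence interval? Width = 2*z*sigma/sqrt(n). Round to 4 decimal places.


width = 2*z*sigma/sqrt(n)
2*z*sigma = 2 * 2.576 * 18.64 = 96.03328
sqrt(169) = 13
width = 96.03328 / 13 ≈ 7.387175

7.3872


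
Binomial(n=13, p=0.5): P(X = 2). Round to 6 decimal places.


P = C(n,k) * p^k * (1-p)^(n-k)
C(13,2) = 78
p^k = 0.5^2 = 0.25
(1-p)^(n-k) = 0.5^11 = 1/2048 ≈ 0.0004882813
P = 78 * 0.25 * 0.0004882813 = 39/4096 ≈ 0.009521

0.009521


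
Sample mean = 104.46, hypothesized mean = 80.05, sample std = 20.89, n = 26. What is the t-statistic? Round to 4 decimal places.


t = (xbar - mu0) / (s/sqrt(n))
xbar - mu0 = 104.46 - 80.05 = 24.41
sqrt(26) ≈ 5.09901951
s/sqrt(n) = 20.89 / 5.09901951 ≈ 4.09686606
t = 24.41 / 4.09686606 ≈ 5.958213

5.9582


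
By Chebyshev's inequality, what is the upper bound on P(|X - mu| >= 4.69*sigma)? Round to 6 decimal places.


P <= 1/k^2
k^2 = 4.69^2 = 21.9961
1/k^2 = 1 / 21.9961 ≈ 0.04546260

0.045463


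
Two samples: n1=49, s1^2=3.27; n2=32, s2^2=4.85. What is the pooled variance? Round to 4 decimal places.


sp^2 = ((n1-1)*s1^2 + (n2-1)*s2^2)/(n1+n2-2)
(n1-1)*s1^2 = 48 * 3.27 = 156.96
(n2-1)*s2^2 = 31 * 4.85 = 150.35
numerator = 156.96 + 150.35 = 307.31
n1+n2-2 = 79
sp^2 = 307.31 / 79 = 3.89

3.8900


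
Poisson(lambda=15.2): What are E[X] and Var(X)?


E[X] = Var(X) = lambda = 15.2

15.2, 15.2


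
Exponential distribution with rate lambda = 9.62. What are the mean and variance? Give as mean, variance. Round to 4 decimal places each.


mean = 1/lam, var = 1/lam^2
mean = 1 / 9.62 = 50/481 ≈ 0.103950
lam^2 = 9.62^2 = 92.5444
var = 1 / 92.5444 ≈ 0.010806

0.1040, 0.0108


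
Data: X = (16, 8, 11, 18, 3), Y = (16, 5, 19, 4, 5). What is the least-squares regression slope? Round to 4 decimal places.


b = sum((xi-xbar)(yi-ybar)) / sum((xi-xbar)^2)
n = 5, xbar = 56/5 = 11.2, ybar = 49/5 = 9.8
Sxy = sum((xi-xbar)(yi-ybar)) = 43.2
Sxx = sum((xi-xbar)^2) = 146.8
b = Sxy / Sxx = 108/367 ≈ 0.294278

0.2943


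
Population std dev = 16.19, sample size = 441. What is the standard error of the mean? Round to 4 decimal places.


SE = sigma / sqrt(n)
sqrt(441) = 21
SE = 16.19 / 21 = 1619/2100 ≈ 0.770952

0.7710


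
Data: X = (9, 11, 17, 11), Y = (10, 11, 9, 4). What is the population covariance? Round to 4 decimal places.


Cov = (1/n)*sum((xi-xbar)(yi-ybar))
n = 4, xbar = 48/4 = 12, ybar = 34/4 = 8.5
sum((xi-xbar)(yi-ybar)) = 0
Cov = 0 / 4 = 0

0.0000


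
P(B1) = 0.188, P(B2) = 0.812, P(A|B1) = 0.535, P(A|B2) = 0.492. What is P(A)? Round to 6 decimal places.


P(A) = P(A|B1)*P(B1) + P(A|B2)*P(B2)
P(A|B1)*P(B1) = 0.535 * 0.188 = 0.10058
P(A|B2)*P(B2) = 0.492 * 0.812 = 0.399504
P(A) = 0.10058 + 0.399504 = 0.500084

0.500084


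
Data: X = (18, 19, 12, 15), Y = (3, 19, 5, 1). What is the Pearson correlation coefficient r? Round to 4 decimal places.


r = sum((xi-xbar)(yi-ybar)) / sqrt(sum((xi-xbar)^2) * sum((yi-ybar)^2))
n = 4, xbar = 64/4 = 16, ybar = 28/4 = 7
Sxy = sum((xi-xbar)(yi-ybar)) = 42
Sxx = sum((xi-xbar)^2) = 30
Syy = sum((yi-ybar)^2) = 200
sqrt(Sxx*Syy) ≈ 77.459667
r = Sxy / sqrt(Sxx*Syy) = 42 / 77.459667 ≈ 0.542218

0.5422


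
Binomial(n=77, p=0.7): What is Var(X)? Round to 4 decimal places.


Var = n*p*(1-p) = 77 * 0.7 * 0.3 = 16.17

16.1700


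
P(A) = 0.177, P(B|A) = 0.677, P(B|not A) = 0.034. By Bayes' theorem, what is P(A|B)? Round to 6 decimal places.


P(A|B) = P(B|A)*P(A) / P(B), P(B) = P(B|A)*P(A) + P(B|not A)*P(not A)
P(B|A)*P(A) = 0.677 * 0.177 = 0.119829
P(B|not A)*P(not A) = 0.034 * 0.823 = 0.027982
P(B) = 0.119829 + 0.027982 = 0.147811
P(A|B) = 0.119829 / 0.147811 ≈ 0.81069068

0.810691


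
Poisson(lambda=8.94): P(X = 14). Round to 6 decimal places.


P = e^(-lam) * lam^k / k!
e^(-8.94) ≈ 0.0001310410
lam^k = 8.94^14 ≈ 20831726407666.323104
k! = 14! = 87178291200
P = 0.0001310410 * 20831726407666.323104 / 87178291200 ≈ 0.031313

0.031313


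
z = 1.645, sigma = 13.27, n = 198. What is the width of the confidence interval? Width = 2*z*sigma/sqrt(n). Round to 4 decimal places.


width = 2*z*sigma/sqrt(n)
2*z*sigma = 2 * 1.645 * 13.27 = 43.6583
sqrt(198) ≈ 14.071247
width = 43.6583 / 14.071247 ≈ 3.102660

3.1027


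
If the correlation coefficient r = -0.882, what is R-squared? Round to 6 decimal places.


R^2 = r^2 = (-0.882)^2 = 0.777924

0.777924


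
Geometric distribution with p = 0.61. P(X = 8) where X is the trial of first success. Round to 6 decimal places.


P = (1-p)^(k-1) * p
(1-p)^(k-1) = 0.39^7 ≈ 0.001372310
P = 0.001372310 * 0.61 ≈ 0.0008371091

0.000837


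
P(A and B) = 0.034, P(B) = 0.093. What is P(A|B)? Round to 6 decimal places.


P(A|B) = P(A and B) / P(B) = 0.034 / 0.093 = 34/93 ≈ 0.36559140

0.365591


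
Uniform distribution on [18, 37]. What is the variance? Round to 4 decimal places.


Var = (b-a)^2 / 12
(b-a)^2 = (37 - 18)^2 = 361
Var = 361/12 ≈ 30.083333

30.0833


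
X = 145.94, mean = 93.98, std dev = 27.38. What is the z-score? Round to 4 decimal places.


z = (X - mu) / sigma
X - mu = 145.94 - 93.98 = 51.96
z = 51.96 / 27.38 = 2598/1369 ≈ 1.897736

1.8977


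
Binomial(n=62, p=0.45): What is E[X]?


E[X] = n*p = 62 * 0.45 = 27.9

27.9


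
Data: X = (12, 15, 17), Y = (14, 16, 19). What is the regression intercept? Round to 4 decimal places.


a = ybar - b*xbar, where b = sum((xi-xbar)(yi-ybar)) / sum((xi-xbar)^2)
n = 3, xbar = 44/3 ≈ 14.666667, ybar = 49/3 ≈ 16.333333
Sxy = sum((xi-xbar)(yi-ybar)) = 37/3 ≈ 12.333333
Sxx = sum((xi-xbar)^2) = 38/3 ≈ 12.666667
b = Sxy / Sxx = 37/38 ≈ 0.973684
a = 16.333333 - 0.973684 * 14.666667 = 39/19 ≈ 2.052632

2.0526


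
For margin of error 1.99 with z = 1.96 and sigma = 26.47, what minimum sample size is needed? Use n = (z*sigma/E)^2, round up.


z*sigma/E = 1.96 * 26.47 / 1.99 = 129703/4975 ≈ 26.070955
(z*sigma/E)^2 ≈ 679.694683
round up: n = 680

680


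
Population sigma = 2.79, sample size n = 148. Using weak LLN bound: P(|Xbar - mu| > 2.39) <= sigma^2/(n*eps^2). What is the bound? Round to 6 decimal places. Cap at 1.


bound = min(1, sigma^2/(n*eps^2))
sigma^2 = 2.79^2 = 7.7841
n*eps^2 = 148 * 2.39^2 = 148 * 5.7121 = 845.3908
sigma^2/(n*eps^2) = 7.7841 / 845.3908 ≈ 0.00920769

0.009208


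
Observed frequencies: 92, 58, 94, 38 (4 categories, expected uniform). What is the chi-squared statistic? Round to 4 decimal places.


chi2 = sum((O-E)^2/E), E = total/4
total = 282, E = 282/4 = 70.5
(92 - 70.5)^2 / 70.5 = 462.25 / 70.5 = 1849/282 ≈ 6.556738
(58 - 70.5)^2 / 70.5 = 156.25 / 70.5 = 625/282 ≈ 2.216312
(94 - 70.5)^2 / 70.5 = 552.25 / 70.5 = 47/6 ≈ 7.833333
(38 - 70.5)^2 / 70.5 = 1056.25 / 70.5 = 4225/282 ≈ 14.982270
chi2 = 4454/141 ≈ 31.588652

31.5887


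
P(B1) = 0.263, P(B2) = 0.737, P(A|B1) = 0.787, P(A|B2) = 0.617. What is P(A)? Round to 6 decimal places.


P(A) = P(A|B1)*P(B1) + P(A|B2)*P(B2)
P(A|B1)*P(B1) = 0.787 * 0.263 = 0.206981
P(A|B2)*P(B2) = 0.617 * 0.737 = 0.454729
P(A) = 0.206981 + 0.454729 = 0.66171

0.661710


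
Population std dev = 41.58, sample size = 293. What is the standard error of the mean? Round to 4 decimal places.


SE = sigma / sqrt(n)
sqrt(293) ≈ 17.117243
SE = 41.58 / 17.117243 ≈ 2.429130

2.4291


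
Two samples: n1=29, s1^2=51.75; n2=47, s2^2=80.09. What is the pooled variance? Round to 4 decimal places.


sp^2 = ((n1-1)*s1^2 + (n2-1)*s2^2)/(n1+n2-2)
(n1-1)*s1^2 = 28 * 51.75 = 1449
(n2-1)*s2^2 = 46 * 80.09 = 3684.14
numerator = 1449 + 3684.14 = 5133.14
n1+n2-2 = 74
sp^2 = 5133.14 / 74 = 256657/3700 ≈ 69.366757

69.3668


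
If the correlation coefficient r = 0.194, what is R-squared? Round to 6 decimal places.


R^2 = r^2 = (0.194)^2 = 0.037636

0.037636


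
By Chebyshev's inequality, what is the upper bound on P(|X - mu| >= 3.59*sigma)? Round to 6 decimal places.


P <= 1/k^2
k^2 = 3.59^2 = 12.8881
1/k^2 = 1 / 12.8881 ≈ 0.07759096

0.077591


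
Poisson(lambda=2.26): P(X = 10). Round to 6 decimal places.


P = e^(-lam) * lam^k / k!
e^(-2.26) ≈ 0.1043505
lam^k = 2.26^10 ≈ 3476.037007
k! = 10! = 3628800
P = 0.1043505 * 3476.037007 / 3628800 ≈ 0.000100

0.000100


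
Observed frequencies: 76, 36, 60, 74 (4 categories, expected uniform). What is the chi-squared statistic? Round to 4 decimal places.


chi2 = sum((O-E)^2/E), E = total/4
total = 246, E = 246/4 = 61.5
(76 - 61.5)^2 / 61.5 = 210.25 / 61.5 = 841/246 ≈ 3.418699
(36 - 61.5)^2 / 61.5 = 650.25 / 61.5 = 867/82 ≈ 10.573171
(60 - 61.5)^2 / 61.5 = 2.25 / 61.5 = 3/82 ≈ 0.036585
(74 - 61.5)^2 / 61.5 = 156.25 / 61.5 = 625/246 ≈ 2.540650
chi2 = 2038/123 ≈ 16.569106

16.5691


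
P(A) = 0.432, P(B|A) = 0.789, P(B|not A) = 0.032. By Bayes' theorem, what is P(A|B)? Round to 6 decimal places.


P(A|B) = P(B|A)*P(A) / P(B), P(B) = P(B|A)*P(A) + P(B|not A)*P(not A)
P(B|A)*P(A) = 0.789 * 0.432 = 0.340848
P(B|not A)*P(not A) = 0.032 * 0.568 = 0.018176
P(B) = 0.340848 + 0.018176 = 0.359024
P(A|B) = 0.340848 / 0.359024 ≈ 0.94937386

0.949374


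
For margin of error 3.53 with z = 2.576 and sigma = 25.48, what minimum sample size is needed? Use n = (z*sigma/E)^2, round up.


z*sigma/E = 2.576 * 25.48 / 3.53 ≈ 18.593904
(z*sigma/E)^2 ≈ 345.733254
round up: n = 346

346


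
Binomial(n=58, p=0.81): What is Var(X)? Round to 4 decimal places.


Var = n*p*(1-p) = 58 * 0.81 * 0.19 = 8.9262

8.9262


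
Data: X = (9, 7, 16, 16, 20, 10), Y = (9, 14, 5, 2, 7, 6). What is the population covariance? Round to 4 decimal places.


Cov = (1/n)*sum((xi-xbar)(yi-ybar))
n = 6, xbar = 78/6 = 13, ybar = 43/6 ≈ 7.166667
sum((xi-xbar)(yi-ybar)) = -68
Cov = -68 / 6 = -34/3 ≈ -11.333333

-11.3333


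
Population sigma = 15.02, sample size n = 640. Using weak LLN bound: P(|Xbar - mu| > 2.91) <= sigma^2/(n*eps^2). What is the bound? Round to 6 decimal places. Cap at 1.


bound = min(1, sigma^2/(n*eps^2))
sigma^2 = 15.02^2 = 225.6004
n*eps^2 = 640 * 2.91^2 = 640 * 8.4681 = 5419.584
sigma^2/(n*eps^2) = 225.6004 / 5419.584 ≈ 0.04162689

0.041627


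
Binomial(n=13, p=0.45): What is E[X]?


E[X] = n*p = 13 * 0.45 = 5.85

5.85


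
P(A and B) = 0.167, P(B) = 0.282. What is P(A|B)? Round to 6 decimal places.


P(A|B) = P(A and B) / P(B) = 0.167 / 0.282 = 167/282 ≈ 0.59219858

0.592199


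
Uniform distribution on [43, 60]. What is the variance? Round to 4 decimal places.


Var = (b-a)^2 / 12
(b-a)^2 = (60 - 43)^2 = 289
Var = 289/12 ≈ 24.083333

24.0833


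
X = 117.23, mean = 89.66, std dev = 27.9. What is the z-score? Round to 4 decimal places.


z = (X - mu) / sigma
X - mu = 117.23 - 89.66 = 27.57
z = 27.57 / 27.9 = 919/930 ≈ 0.988172

0.9882


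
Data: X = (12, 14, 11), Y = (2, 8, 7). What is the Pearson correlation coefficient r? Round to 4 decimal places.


r = sum((xi-xbar)(yi-ybar)) / sqrt(sum((xi-xbar)^2) * sum((yi-ybar)^2))
n = 3, xbar = 37/3 ≈ 12.333333, ybar = 17/3 ≈ 5.666667
Sxy = sum((xi-xbar)(yi-ybar)) = 10/3 ≈ 3.333333
Sxx = sum((xi-xbar)^2) = 14/3 ≈ 4.666667
Syy = sum((yi-ybar)^2) = 62/3 ≈ 20.666667
sqrt(Sxx*Syy) ≈ 9.820613
r = Sxy / sqrt(Sxx*Syy) = 3.333333 / 9.820613 ≈ 0.339422

0.3394


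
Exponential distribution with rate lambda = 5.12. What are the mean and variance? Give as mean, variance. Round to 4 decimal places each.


mean = 1/lam, var = 1/lam^2
mean = 1 / 5.12 = 25/128 ≈ 0.195313
lam^2 = 5.12^2 = 26.2144
var = 1 / 26.2144 ≈ 0.038147

0.1953, 0.0381


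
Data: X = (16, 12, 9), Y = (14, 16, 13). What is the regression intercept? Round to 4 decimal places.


a = ybar - b*xbar, where b = sum((xi-xbar)(yi-ybar)) / sum((xi-xbar)^2)
n = 3, xbar = 37/3 ≈ 12.333333, ybar = 43/3 ≈ 14.333333
Sxy = sum((xi-xbar)(yi-ybar)) = 8/3 ≈ 2.666667
Sxx = sum((xi-xbar)^2) = 74/3 ≈ 24.666667
b = Sxy / Sxx = 4/37 ≈ 0.108108
a = 14.333333 - 0.108108 * 12.333333 = 13

13.0000


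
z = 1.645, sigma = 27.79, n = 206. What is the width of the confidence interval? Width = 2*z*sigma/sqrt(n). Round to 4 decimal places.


width = 2*z*sigma/sqrt(n)
2*z*sigma = 2 * 1.645 * 27.79 = 91.4291
sqrt(206) ≈ 14.352700
width = 91.4291 / 14.352700 ≈ 6.370167

6.3702


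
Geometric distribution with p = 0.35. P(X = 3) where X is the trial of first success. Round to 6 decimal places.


P = (1-p)^(k-1) * p
(1-p)^(k-1) = 0.65^2 = 0.4225
P = 0.4225 * 0.35 = 0.147875

0.147875


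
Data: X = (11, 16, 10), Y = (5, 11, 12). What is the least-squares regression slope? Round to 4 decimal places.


b = sum((xi-xbar)(yi-ybar)) / sum((xi-xbar)^2)
n = 3, xbar = 37/3 ≈ 12.333333, ybar = 28/3 ≈ 9.333333
Sxy = sum((xi-xbar)(yi-ybar)) = 17/3 ≈ 5.666667
Sxx = sum((xi-xbar)^2) = 62/3 ≈ 20.666667
b = Sxy / Sxx = 17/62 ≈ 0.274194

0.2742


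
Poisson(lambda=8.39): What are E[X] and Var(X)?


E[X] = Var(X) = lambda = 8.39

8.39, 8.39


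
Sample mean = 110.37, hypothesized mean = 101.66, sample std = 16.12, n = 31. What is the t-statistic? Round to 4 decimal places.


t = (xbar - mu0) / (s/sqrt(n))
xbar - mu0 = 110.37 - 101.66 = 8.71
sqrt(31) ≈ 5.56776436
s/sqrt(n) = 16.12 / 5.56776436 ≈ 2.89523747
t = 8.71 / 2.89523747 ≈ 3.008389

3.0084


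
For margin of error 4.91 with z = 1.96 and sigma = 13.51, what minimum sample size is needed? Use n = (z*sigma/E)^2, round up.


z*sigma/E = 1.96 * 13.51 / 4.91 ≈ 5.392994
(z*sigma/E)^2 ≈ 29.084383
round up: n = 30

30


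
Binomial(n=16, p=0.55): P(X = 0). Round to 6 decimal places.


P = C(n,k) * p^k * (1-p)^(n-k)
C(16,0) = 1
p^k = 0.55^0 = 1
(1-p)^(n-k) = 0.45^16 ≈ 0.000002827484
P = 1 * 1 * 0.000002827484 ≈ 0.000003

0.000003


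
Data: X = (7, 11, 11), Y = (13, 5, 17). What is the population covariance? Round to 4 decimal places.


Cov = (1/n)*sum((xi-xbar)(yi-ybar))
n = 3, xbar = 29/3 ≈ 9.666667, ybar = 35/3 ≈ 11.666667
sum((xi-xbar)(yi-ybar)) = -16/3 ≈ -5.333333
Cov = -5.333333 / 3 = -16/9 ≈ -1.777778

-1.7778


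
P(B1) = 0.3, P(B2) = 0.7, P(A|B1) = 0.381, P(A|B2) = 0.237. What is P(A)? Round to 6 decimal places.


P(A) = P(A|B1)*P(B1) + P(A|B2)*P(B2)
P(A|B1)*P(B1) = 0.381 * 0.3 = 0.1143
P(A|B2)*P(B2) = 0.237 * 0.7 = 0.1659
P(A) = 0.1143 + 0.1659 = 0.2802

0.280200
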